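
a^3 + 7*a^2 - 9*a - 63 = (a - 3)*(a + 3)*(a + 7)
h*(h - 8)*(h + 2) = h^3 - 6*h^2 - 16*h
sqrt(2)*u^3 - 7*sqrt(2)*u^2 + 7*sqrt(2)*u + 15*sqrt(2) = (u - 5)*(u - 3)*(sqrt(2)*u + sqrt(2))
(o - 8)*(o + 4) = o^2 - 4*o - 32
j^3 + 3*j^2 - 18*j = j*(j - 3)*(j + 6)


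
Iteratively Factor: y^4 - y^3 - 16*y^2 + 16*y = (y - 4)*(y^3 + 3*y^2 - 4*y) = y*(y - 4)*(y^2 + 3*y - 4) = y*(y - 4)*(y + 4)*(y - 1)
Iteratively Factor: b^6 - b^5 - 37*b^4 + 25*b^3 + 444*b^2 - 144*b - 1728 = (b + 4)*(b^5 - 5*b^4 - 17*b^3 + 93*b^2 + 72*b - 432) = (b - 3)*(b + 4)*(b^4 - 2*b^3 - 23*b^2 + 24*b + 144) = (b - 3)*(b + 3)*(b + 4)*(b^3 - 5*b^2 - 8*b + 48) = (b - 3)*(b + 3)^2*(b + 4)*(b^2 - 8*b + 16) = (b - 4)*(b - 3)*(b + 3)^2*(b + 4)*(b - 4)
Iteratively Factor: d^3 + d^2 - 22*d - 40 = (d + 4)*(d^2 - 3*d - 10) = (d + 2)*(d + 4)*(d - 5)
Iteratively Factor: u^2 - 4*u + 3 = (u - 1)*(u - 3)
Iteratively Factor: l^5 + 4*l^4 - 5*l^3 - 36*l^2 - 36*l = (l)*(l^4 + 4*l^3 - 5*l^2 - 36*l - 36) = l*(l + 3)*(l^3 + l^2 - 8*l - 12) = l*(l - 3)*(l + 3)*(l^2 + 4*l + 4) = l*(l - 3)*(l + 2)*(l + 3)*(l + 2)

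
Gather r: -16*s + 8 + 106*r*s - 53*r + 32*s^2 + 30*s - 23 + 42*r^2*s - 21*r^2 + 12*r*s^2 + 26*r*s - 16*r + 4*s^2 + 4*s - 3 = r^2*(42*s - 21) + r*(12*s^2 + 132*s - 69) + 36*s^2 + 18*s - 18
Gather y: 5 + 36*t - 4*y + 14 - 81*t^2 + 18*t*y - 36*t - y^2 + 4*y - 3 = -81*t^2 + 18*t*y - y^2 + 16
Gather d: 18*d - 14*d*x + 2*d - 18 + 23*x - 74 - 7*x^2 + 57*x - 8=d*(20 - 14*x) - 7*x^2 + 80*x - 100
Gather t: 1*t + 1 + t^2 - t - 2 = t^2 - 1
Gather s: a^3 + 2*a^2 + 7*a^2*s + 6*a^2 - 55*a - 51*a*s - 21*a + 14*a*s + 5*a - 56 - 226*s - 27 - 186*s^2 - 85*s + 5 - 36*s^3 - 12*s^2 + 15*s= a^3 + 8*a^2 - 71*a - 36*s^3 - 198*s^2 + s*(7*a^2 - 37*a - 296) - 78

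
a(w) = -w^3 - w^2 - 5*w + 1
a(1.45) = -11.40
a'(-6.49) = -118.38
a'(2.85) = -35.07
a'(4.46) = -73.59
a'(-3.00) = -26.00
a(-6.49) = 264.69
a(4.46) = -129.91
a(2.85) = -44.52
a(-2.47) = 22.32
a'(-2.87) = -23.97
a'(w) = -3*w^2 - 2*w - 5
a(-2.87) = 30.75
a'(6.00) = -125.00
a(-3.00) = 34.00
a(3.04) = -51.54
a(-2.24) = 18.42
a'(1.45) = -14.21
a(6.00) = -281.00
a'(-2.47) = -18.36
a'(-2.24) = -15.57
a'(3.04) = -38.80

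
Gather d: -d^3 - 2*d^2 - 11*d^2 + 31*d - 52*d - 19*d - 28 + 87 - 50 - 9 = -d^3 - 13*d^2 - 40*d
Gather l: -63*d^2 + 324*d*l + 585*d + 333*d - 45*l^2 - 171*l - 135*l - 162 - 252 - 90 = -63*d^2 + 918*d - 45*l^2 + l*(324*d - 306) - 504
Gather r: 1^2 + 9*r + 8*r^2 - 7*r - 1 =8*r^2 + 2*r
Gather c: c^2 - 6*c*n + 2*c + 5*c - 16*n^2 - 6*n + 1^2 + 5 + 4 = c^2 + c*(7 - 6*n) - 16*n^2 - 6*n + 10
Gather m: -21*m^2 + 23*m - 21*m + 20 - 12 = -21*m^2 + 2*m + 8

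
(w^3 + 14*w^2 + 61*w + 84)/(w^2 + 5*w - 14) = (w^2 + 7*w + 12)/(w - 2)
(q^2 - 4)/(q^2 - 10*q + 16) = (q + 2)/(q - 8)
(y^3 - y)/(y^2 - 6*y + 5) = y*(y + 1)/(y - 5)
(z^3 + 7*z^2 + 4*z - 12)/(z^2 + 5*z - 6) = z + 2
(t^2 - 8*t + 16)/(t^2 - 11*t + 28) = (t - 4)/(t - 7)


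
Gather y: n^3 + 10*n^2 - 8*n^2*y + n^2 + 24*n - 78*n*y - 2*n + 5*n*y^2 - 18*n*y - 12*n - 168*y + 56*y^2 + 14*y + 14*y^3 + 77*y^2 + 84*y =n^3 + 11*n^2 + 10*n + 14*y^3 + y^2*(5*n + 133) + y*(-8*n^2 - 96*n - 70)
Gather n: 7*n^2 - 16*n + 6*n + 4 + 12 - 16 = 7*n^2 - 10*n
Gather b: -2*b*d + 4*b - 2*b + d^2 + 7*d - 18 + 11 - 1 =b*(2 - 2*d) + d^2 + 7*d - 8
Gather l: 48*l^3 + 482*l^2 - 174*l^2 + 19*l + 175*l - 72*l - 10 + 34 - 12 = 48*l^3 + 308*l^2 + 122*l + 12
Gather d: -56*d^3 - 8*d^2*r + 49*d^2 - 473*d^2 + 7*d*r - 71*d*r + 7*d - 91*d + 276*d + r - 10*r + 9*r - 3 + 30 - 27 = -56*d^3 + d^2*(-8*r - 424) + d*(192 - 64*r)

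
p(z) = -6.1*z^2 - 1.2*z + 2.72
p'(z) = -12.2*z - 1.2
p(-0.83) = -0.49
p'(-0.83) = 8.93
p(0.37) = 1.44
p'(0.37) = -5.71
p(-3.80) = -80.80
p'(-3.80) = 45.16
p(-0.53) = 1.64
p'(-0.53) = 5.27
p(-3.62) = -72.87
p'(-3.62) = 42.96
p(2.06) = -25.64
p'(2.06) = -26.33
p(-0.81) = -0.31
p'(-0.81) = 8.68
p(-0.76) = 0.11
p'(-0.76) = 8.07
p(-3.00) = -48.58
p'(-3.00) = 35.40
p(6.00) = -224.08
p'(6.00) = -74.40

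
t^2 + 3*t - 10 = (t - 2)*(t + 5)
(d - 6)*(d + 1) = d^2 - 5*d - 6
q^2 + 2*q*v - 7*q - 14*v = (q - 7)*(q + 2*v)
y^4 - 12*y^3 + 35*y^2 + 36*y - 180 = (y - 6)*(y - 5)*(y - 3)*(y + 2)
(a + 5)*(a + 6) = a^2 + 11*a + 30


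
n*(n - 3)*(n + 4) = n^3 + n^2 - 12*n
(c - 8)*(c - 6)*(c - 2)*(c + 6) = c^4 - 10*c^3 - 20*c^2 + 360*c - 576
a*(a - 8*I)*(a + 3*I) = a^3 - 5*I*a^2 + 24*a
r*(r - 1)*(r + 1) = r^3 - r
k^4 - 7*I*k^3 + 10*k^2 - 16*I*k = k*(k - 8*I)*(k - I)*(k + 2*I)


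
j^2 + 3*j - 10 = (j - 2)*(j + 5)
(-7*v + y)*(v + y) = -7*v^2 - 6*v*y + y^2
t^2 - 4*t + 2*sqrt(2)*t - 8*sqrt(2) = (t - 4)*(t + 2*sqrt(2))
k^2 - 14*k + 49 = (k - 7)^2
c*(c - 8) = c^2 - 8*c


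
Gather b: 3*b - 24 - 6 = 3*b - 30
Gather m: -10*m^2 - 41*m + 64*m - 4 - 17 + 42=-10*m^2 + 23*m + 21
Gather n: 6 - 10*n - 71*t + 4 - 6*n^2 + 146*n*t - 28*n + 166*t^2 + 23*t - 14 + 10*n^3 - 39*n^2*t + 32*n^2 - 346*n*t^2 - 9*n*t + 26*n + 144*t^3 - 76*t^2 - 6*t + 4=10*n^3 + n^2*(26 - 39*t) + n*(-346*t^2 + 137*t - 12) + 144*t^3 + 90*t^2 - 54*t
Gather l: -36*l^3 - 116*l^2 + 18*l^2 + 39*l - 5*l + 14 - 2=-36*l^3 - 98*l^2 + 34*l + 12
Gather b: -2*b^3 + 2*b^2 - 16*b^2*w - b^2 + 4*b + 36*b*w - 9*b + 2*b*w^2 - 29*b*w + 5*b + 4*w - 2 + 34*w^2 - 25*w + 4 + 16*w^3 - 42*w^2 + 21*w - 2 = -2*b^3 + b^2*(1 - 16*w) + b*(2*w^2 + 7*w) + 16*w^3 - 8*w^2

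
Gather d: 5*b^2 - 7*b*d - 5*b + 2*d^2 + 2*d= 5*b^2 - 5*b + 2*d^2 + d*(2 - 7*b)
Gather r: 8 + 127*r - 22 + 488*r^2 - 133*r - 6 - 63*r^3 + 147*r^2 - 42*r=-63*r^3 + 635*r^2 - 48*r - 20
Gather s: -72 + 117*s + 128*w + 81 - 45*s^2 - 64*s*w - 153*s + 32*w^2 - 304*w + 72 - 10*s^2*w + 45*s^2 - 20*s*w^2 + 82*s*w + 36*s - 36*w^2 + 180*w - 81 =-10*s^2*w + s*(-20*w^2 + 18*w) - 4*w^2 + 4*w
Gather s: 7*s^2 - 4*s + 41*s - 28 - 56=7*s^2 + 37*s - 84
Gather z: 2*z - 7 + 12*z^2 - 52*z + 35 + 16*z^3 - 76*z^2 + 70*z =16*z^3 - 64*z^2 + 20*z + 28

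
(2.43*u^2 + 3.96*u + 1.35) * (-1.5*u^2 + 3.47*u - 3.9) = -3.645*u^4 + 2.4921*u^3 + 2.2392*u^2 - 10.7595*u - 5.265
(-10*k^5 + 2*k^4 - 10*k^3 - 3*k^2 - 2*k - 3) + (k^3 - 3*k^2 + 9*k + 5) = -10*k^5 + 2*k^4 - 9*k^3 - 6*k^2 + 7*k + 2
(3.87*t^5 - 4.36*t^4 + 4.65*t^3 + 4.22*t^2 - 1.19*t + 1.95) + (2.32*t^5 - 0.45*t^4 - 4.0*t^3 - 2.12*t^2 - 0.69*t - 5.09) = 6.19*t^5 - 4.81*t^4 + 0.65*t^3 + 2.1*t^2 - 1.88*t - 3.14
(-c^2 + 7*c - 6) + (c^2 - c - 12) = 6*c - 18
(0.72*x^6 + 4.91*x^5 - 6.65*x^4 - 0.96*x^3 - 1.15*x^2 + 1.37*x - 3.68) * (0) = 0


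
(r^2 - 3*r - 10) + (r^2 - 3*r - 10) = 2*r^2 - 6*r - 20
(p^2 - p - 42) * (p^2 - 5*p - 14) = p^4 - 6*p^3 - 51*p^2 + 224*p + 588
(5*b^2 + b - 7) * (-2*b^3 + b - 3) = -10*b^5 - 2*b^4 + 19*b^3 - 14*b^2 - 10*b + 21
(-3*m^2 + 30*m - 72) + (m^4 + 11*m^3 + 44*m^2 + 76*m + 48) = m^4 + 11*m^3 + 41*m^2 + 106*m - 24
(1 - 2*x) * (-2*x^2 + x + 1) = 4*x^3 - 4*x^2 - x + 1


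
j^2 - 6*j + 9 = (j - 3)^2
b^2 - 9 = (b - 3)*(b + 3)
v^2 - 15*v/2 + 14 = (v - 4)*(v - 7/2)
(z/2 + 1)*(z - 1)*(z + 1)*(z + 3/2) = z^4/2 + 7*z^3/4 + z^2 - 7*z/4 - 3/2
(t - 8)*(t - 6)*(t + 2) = t^3 - 12*t^2 + 20*t + 96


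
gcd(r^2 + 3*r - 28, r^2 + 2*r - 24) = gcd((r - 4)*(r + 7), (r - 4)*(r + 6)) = r - 4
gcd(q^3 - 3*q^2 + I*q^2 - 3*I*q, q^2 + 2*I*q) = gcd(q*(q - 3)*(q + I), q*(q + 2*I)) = q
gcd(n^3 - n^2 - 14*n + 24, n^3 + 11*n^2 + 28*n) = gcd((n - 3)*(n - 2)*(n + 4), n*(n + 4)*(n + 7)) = n + 4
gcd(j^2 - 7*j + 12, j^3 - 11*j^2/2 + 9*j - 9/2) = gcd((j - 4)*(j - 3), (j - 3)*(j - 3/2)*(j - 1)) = j - 3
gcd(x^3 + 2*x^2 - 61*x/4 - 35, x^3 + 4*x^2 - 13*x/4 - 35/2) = x^2 + 6*x + 35/4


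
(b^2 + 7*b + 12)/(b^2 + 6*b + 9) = (b + 4)/(b + 3)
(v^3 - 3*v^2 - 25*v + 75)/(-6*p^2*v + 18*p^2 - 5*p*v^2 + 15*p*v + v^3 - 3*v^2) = (25 - v^2)/(6*p^2 + 5*p*v - v^2)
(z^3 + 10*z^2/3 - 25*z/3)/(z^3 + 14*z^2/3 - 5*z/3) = (3*z - 5)/(3*z - 1)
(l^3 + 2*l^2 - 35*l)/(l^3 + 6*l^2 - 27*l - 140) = l/(l + 4)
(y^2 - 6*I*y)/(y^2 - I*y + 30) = y/(y + 5*I)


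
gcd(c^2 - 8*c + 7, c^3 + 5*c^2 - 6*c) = c - 1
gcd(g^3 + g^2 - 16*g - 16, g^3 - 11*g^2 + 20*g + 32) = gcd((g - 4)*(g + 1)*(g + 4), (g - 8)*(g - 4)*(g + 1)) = g^2 - 3*g - 4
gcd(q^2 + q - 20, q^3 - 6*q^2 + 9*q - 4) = q - 4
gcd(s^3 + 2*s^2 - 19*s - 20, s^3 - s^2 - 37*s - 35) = s^2 + 6*s + 5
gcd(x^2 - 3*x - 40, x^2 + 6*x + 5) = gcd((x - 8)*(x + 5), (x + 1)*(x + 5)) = x + 5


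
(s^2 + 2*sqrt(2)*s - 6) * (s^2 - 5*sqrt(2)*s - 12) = s^4 - 3*sqrt(2)*s^3 - 38*s^2 + 6*sqrt(2)*s + 72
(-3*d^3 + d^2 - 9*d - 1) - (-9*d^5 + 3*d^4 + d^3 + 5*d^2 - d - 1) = 9*d^5 - 3*d^4 - 4*d^3 - 4*d^2 - 8*d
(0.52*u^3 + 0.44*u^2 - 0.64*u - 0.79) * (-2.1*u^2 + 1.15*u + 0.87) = -1.092*u^5 - 0.326*u^4 + 2.3024*u^3 + 1.3058*u^2 - 1.4653*u - 0.6873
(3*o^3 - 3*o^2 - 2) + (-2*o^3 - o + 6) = o^3 - 3*o^2 - o + 4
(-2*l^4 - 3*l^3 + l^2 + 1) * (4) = -8*l^4 - 12*l^3 + 4*l^2 + 4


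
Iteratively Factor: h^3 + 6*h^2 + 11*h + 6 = (h + 3)*(h^2 + 3*h + 2) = (h + 2)*(h + 3)*(h + 1)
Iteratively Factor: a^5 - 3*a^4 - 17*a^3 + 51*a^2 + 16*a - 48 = (a - 4)*(a^4 + a^3 - 13*a^2 - a + 12) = (a - 4)*(a - 3)*(a^3 + 4*a^2 - a - 4) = (a - 4)*(a - 3)*(a - 1)*(a^2 + 5*a + 4) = (a - 4)*(a - 3)*(a - 1)*(a + 4)*(a + 1)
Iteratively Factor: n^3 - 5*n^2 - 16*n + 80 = (n + 4)*(n^2 - 9*n + 20) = (n - 4)*(n + 4)*(n - 5)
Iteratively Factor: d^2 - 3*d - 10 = (d + 2)*(d - 5)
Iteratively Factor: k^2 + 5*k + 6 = (k + 2)*(k + 3)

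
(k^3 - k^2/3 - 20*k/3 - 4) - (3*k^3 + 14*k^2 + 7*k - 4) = -2*k^3 - 43*k^2/3 - 41*k/3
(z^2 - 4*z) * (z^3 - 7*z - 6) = z^5 - 4*z^4 - 7*z^3 + 22*z^2 + 24*z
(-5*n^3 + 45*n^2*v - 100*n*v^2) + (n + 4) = -5*n^3 + 45*n^2*v - 100*n*v^2 + n + 4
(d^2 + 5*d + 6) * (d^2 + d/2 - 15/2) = d^4 + 11*d^3/2 + d^2 - 69*d/2 - 45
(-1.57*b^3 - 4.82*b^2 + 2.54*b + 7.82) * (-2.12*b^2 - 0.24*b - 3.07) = 3.3284*b^5 + 10.5952*b^4 + 0.591899999999999*b^3 - 2.3906*b^2 - 9.6746*b - 24.0074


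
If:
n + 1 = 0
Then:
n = -1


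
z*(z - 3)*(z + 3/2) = z^3 - 3*z^2/2 - 9*z/2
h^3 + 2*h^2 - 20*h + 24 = (h - 2)^2*(h + 6)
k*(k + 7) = k^2 + 7*k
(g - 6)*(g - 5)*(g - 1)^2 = g^4 - 13*g^3 + 53*g^2 - 71*g + 30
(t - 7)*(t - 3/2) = t^2 - 17*t/2 + 21/2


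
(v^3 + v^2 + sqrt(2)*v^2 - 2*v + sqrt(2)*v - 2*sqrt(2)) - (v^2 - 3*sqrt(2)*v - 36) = v^3 + sqrt(2)*v^2 - 2*v + 4*sqrt(2)*v - 2*sqrt(2) + 36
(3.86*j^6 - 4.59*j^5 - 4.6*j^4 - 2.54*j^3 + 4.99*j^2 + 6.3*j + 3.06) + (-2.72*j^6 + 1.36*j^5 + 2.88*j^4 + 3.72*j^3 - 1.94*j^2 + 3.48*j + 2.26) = 1.14*j^6 - 3.23*j^5 - 1.72*j^4 + 1.18*j^3 + 3.05*j^2 + 9.78*j + 5.32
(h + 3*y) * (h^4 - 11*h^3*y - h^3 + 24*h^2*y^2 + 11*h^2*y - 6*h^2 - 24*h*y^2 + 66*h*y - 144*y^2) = h^5 - 8*h^4*y - h^4 - 9*h^3*y^2 + 8*h^3*y - 6*h^3 + 72*h^2*y^3 + 9*h^2*y^2 + 48*h^2*y - 72*h*y^3 + 54*h*y^2 - 432*y^3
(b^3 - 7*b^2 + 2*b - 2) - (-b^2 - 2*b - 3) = b^3 - 6*b^2 + 4*b + 1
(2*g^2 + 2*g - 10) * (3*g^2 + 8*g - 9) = 6*g^4 + 22*g^3 - 32*g^2 - 98*g + 90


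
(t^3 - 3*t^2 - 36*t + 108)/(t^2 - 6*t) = t + 3 - 18/t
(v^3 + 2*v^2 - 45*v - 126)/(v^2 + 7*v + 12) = (v^2 - v - 42)/(v + 4)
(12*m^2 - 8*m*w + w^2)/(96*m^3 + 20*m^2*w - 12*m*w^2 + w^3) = (-2*m + w)/(-16*m^2 - 6*m*w + w^2)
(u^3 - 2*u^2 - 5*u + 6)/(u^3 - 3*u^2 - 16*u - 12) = (u^2 - 4*u + 3)/(u^2 - 5*u - 6)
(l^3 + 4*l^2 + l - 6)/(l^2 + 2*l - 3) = l + 2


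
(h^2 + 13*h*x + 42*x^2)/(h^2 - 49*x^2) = (-h - 6*x)/(-h + 7*x)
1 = 1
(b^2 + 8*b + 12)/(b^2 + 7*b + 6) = (b + 2)/(b + 1)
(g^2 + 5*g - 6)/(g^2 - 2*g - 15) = (-g^2 - 5*g + 6)/(-g^2 + 2*g + 15)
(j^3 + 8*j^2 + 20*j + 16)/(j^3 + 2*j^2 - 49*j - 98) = (j^2 + 6*j + 8)/(j^2 - 49)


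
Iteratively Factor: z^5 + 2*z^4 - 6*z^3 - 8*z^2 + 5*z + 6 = (z - 2)*(z^4 + 4*z^3 + 2*z^2 - 4*z - 3) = (z - 2)*(z + 1)*(z^3 + 3*z^2 - z - 3) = (z - 2)*(z - 1)*(z + 1)*(z^2 + 4*z + 3) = (z - 2)*(z - 1)*(z + 1)^2*(z + 3)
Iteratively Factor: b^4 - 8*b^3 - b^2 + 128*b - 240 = (b + 4)*(b^3 - 12*b^2 + 47*b - 60) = (b - 4)*(b + 4)*(b^2 - 8*b + 15) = (b - 5)*(b - 4)*(b + 4)*(b - 3)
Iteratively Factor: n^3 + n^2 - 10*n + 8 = (n - 1)*(n^2 + 2*n - 8) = (n - 2)*(n - 1)*(n + 4)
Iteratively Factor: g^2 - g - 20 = (g + 4)*(g - 5)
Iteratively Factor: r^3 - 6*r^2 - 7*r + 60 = (r + 3)*(r^2 - 9*r + 20) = (r - 4)*(r + 3)*(r - 5)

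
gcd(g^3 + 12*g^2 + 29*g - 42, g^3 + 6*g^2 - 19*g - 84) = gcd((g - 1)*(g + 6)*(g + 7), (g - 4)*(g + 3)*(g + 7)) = g + 7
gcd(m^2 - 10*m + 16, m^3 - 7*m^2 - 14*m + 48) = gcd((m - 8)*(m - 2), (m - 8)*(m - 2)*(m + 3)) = m^2 - 10*m + 16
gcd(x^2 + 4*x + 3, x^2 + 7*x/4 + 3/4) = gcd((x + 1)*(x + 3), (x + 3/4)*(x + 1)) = x + 1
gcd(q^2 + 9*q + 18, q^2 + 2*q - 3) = q + 3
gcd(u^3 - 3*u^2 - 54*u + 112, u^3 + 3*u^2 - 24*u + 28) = u^2 + 5*u - 14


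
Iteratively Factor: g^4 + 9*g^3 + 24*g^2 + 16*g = (g + 4)*(g^3 + 5*g^2 + 4*g) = (g + 4)^2*(g^2 + g) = (g + 1)*(g + 4)^2*(g)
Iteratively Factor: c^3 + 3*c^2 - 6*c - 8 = (c - 2)*(c^2 + 5*c + 4) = (c - 2)*(c + 1)*(c + 4)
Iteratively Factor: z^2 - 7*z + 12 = (z - 4)*(z - 3)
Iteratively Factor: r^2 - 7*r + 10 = (r - 5)*(r - 2)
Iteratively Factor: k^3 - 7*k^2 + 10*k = (k)*(k^2 - 7*k + 10) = k*(k - 5)*(k - 2)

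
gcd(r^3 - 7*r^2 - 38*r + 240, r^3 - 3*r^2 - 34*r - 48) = r - 8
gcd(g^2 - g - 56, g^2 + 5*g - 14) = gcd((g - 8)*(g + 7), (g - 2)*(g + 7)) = g + 7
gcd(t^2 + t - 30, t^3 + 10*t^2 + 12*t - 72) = t + 6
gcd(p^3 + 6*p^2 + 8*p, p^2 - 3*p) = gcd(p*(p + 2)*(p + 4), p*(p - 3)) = p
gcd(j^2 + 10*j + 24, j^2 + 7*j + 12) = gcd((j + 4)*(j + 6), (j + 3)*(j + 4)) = j + 4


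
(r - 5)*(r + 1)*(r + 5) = r^3 + r^2 - 25*r - 25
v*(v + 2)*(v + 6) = v^3 + 8*v^2 + 12*v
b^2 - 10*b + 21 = (b - 7)*(b - 3)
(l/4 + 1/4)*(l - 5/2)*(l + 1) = l^3/4 - l^2/8 - l - 5/8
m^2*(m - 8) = m^3 - 8*m^2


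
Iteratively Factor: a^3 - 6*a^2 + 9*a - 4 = (a - 1)*(a^2 - 5*a + 4) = (a - 4)*(a - 1)*(a - 1)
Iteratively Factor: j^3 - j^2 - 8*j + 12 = (j - 2)*(j^2 + j - 6) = (j - 2)^2*(j + 3)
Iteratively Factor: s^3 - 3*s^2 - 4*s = (s - 4)*(s^2 + s) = (s - 4)*(s + 1)*(s)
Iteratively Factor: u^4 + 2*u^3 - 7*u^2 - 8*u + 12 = (u - 1)*(u^3 + 3*u^2 - 4*u - 12) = (u - 2)*(u - 1)*(u^2 + 5*u + 6) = (u - 2)*(u - 1)*(u + 3)*(u + 2)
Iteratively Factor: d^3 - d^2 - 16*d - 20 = (d + 2)*(d^2 - 3*d - 10) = (d - 5)*(d + 2)*(d + 2)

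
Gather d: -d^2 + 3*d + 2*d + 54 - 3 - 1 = -d^2 + 5*d + 50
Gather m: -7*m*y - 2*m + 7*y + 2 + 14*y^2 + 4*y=m*(-7*y - 2) + 14*y^2 + 11*y + 2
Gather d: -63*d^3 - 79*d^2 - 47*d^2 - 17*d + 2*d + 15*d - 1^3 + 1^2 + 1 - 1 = -63*d^3 - 126*d^2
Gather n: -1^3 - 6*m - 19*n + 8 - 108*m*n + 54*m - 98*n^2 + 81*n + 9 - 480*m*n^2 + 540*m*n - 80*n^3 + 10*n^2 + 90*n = 48*m - 80*n^3 + n^2*(-480*m - 88) + n*(432*m + 152) + 16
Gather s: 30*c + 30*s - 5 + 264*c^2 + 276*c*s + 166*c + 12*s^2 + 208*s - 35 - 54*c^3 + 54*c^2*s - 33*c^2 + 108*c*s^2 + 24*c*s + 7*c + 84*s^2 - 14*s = -54*c^3 + 231*c^2 + 203*c + s^2*(108*c + 96) + s*(54*c^2 + 300*c + 224) - 40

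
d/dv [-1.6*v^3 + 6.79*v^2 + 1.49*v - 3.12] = -4.8*v^2 + 13.58*v + 1.49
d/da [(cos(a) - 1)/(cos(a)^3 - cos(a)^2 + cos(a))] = (7*cos(a)/2 - 2*cos(2*a) + cos(3*a)/2 - 3)*sin(a)/((sin(a)^2 + cos(a) - 2)^2*cos(a)^2)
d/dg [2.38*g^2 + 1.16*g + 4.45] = 4.76*g + 1.16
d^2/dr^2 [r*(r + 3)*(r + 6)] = 6*r + 18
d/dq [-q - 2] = -1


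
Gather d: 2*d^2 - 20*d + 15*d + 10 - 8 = 2*d^2 - 5*d + 2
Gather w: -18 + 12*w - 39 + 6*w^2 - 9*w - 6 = 6*w^2 + 3*w - 63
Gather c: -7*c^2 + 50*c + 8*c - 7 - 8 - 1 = -7*c^2 + 58*c - 16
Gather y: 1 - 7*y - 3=-7*y - 2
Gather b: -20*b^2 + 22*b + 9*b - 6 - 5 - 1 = -20*b^2 + 31*b - 12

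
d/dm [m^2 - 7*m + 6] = 2*m - 7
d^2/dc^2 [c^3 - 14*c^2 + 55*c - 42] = 6*c - 28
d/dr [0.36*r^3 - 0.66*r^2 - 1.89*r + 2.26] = 1.08*r^2 - 1.32*r - 1.89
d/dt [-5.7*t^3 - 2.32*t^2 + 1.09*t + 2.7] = -17.1*t^2 - 4.64*t + 1.09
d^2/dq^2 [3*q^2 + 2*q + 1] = 6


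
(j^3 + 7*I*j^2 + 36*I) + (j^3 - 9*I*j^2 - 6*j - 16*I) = 2*j^3 - 2*I*j^2 - 6*j + 20*I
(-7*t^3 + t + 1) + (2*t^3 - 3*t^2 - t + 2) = -5*t^3 - 3*t^2 + 3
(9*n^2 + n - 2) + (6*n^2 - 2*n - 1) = 15*n^2 - n - 3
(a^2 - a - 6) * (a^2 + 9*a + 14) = a^4 + 8*a^3 - a^2 - 68*a - 84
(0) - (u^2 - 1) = 1 - u^2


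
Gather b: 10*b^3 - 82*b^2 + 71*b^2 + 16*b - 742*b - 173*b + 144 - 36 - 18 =10*b^3 - 11*b^2 - 899*b + 90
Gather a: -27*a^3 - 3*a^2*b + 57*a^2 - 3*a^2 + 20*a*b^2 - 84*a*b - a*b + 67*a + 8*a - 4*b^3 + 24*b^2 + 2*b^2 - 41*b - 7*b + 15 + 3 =-27*a^3 + a^2*(54 - 3*b) + a*(20*b^2 - 85*b + 75) - 4*b^3 + 26*b^2 - 48*b + 18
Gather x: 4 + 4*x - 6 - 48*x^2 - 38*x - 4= -48*x^2 - 34*x - 6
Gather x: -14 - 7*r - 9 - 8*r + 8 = -15*r - 15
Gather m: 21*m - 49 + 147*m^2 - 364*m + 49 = 147*m^2 - 343*m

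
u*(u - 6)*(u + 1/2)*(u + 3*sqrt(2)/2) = u^4 - 11*u^3/2 + 3*sqrt(2)*u^3/2 - 33*sqrt(2)*u^2/4 - 3*u^2 - 9*sqrt(2)*u/2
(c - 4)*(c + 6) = c^2 + 2*c - 24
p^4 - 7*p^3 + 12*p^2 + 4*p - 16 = (p - 4)*(p - 2)^2*(p + 1)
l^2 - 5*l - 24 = (l - 8)*(l + 3)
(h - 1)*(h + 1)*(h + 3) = h^3 + 3*h^2 - h - 3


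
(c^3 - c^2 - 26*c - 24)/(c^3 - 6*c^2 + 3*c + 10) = (c^2 - 2*c - 24)/(c^2 - 7*c + 10)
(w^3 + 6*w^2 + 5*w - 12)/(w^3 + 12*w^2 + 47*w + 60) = (w - 1)/(w + 5)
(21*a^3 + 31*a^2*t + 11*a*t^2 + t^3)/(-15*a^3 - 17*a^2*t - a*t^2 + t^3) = (7*a + t)/(-5*a + t)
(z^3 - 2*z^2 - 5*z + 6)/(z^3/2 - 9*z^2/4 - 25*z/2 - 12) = 4*(z^2 - 4*z + 3)/(2*z^2 - 13*z - 24)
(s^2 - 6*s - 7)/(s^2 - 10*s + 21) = (s + 1)/(s - 3)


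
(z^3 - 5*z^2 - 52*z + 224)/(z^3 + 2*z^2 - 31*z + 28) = (z - 8)/(z - 1)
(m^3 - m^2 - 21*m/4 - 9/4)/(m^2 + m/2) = m - 3/2 - 9/(2*m)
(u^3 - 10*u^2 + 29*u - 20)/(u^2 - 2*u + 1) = (u^2 - 9*u + 20)/(u - 1)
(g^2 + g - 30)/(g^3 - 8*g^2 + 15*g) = (g + 6)/(g*(g - 3))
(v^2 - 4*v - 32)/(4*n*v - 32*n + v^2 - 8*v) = (v + 4)/(4*n + v)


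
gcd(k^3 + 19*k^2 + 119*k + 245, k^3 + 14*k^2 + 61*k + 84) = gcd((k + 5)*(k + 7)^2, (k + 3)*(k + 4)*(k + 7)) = k + 7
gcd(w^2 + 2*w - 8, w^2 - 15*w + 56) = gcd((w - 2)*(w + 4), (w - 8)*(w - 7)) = 1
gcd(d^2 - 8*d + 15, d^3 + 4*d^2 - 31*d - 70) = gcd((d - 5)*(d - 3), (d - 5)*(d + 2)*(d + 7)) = d - 5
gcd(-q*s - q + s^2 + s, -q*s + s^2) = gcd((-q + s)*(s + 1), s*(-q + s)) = q - s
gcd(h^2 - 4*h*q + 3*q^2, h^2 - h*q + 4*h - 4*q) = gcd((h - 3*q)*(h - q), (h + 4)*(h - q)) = -h + q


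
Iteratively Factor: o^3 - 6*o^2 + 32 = (o - 4)*(o^2 - 2*o - 8) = (o - 4)^2*(o + 2)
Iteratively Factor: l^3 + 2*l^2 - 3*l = (l)*(l^2 + 2*l - 3) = l*(l - 1)*(l + 3)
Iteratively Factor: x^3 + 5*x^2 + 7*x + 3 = (x + 3)*(x^2 + 2*x + 1) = (x + 1)*(x + 3)*(x + 1)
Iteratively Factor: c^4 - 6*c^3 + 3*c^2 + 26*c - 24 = (c - 3)*(c^3 - 3*c^2 - 6*c + 8) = (c - 3)*(c + 2)*(c^2 - 5*c + 4) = (c - 4)*(c - 3)*(c + 2)*(c - 1)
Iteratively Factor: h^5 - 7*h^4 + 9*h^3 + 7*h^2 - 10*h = (h - 1)*(h^4 - 6*h^3 + 3*h^2 + 10*h) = (h - 2)*(h - 1)*(h^3 - 4*h^2 - 5*h) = (h - 2)*(h - 1)*(h + 1)*(h^2 - 5*h) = h*(h - 2)*(h - 1)*(h + 1)*(h - 5)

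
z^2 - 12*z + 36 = (z - 6)^2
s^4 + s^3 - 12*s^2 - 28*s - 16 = (s - 4)*(s + 1)*(s + 2)^2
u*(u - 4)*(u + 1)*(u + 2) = u^4 - u^3 - 10*u^2 - 8*u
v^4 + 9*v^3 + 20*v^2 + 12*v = v*(v + 1)*(v + 2)*(v + 6)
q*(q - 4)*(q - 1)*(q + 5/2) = q^4 - 5*q^3/2 - 17*q^2/2 + 10*q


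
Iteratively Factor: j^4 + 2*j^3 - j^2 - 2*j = (j)*(j^3 + 2*j^2 - j - 2) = j*(j + 2)*(j^2 - 1) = j*(j - 1)*(j + 2)*(j + 1)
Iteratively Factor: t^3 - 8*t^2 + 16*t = (t)*(t^2 - 8*t + 16) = t*(t - 4)*(t - 4)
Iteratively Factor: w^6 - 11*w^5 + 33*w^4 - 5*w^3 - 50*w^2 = (w)*(w^5 - 11*w^4 + 33*w^3 - 5*w^2 - 50*w) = w*(w - 5)*(w^4 - 6*w^3 + 3*w^2 + 10*w) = w*(w - 5)*(w + 1)*(w^3 - 7*w^2 + 10*w) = w^2*(w - 5)*(w + 1)*(w^2 - 7*w + 10) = w^2*(w - 5)^2*(w + 1)*(w - 2)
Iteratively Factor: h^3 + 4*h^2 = (h)*(h^2 + 4*h) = h*(h + 4)*(h)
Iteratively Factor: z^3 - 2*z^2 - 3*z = (z + 1)*(z^2 - 3*z) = z*(z + 1)*(z - 3)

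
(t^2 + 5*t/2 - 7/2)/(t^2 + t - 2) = (t + 7/2)/(t + 2)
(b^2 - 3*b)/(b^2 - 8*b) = (b - 3)/(b - 8)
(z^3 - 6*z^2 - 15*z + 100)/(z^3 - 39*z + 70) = (z^2 - z - 20)/(z^2 + 5*z - 14)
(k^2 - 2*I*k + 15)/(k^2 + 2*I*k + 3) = (k - 5*I)/(k - I)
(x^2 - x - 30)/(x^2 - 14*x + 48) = (x + 5)/(x - 8)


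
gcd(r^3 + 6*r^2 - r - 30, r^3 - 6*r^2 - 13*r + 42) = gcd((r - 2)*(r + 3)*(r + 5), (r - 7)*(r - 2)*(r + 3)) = r^2 + r - 6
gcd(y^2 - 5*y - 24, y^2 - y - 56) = y - 8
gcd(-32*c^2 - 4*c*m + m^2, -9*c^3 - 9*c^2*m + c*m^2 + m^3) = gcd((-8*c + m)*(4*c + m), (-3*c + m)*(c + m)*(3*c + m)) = 1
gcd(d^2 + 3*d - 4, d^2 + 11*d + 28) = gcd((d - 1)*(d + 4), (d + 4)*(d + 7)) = d + 4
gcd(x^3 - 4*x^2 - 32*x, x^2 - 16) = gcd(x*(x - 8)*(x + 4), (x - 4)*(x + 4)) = x + 4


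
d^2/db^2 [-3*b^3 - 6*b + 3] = -18*b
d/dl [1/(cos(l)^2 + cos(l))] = (sin(l)/cos(l)^2 + 2*tan(l))/(cos(l) + 1)^2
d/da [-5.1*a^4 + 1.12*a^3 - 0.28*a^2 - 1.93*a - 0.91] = -20.4*a^3 + 3.36*a^2 - 0.56*a - 1.93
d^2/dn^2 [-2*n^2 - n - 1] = -4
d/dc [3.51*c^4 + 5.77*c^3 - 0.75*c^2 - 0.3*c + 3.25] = 14.04*c^3 + 17.31*c^2 - 1.5*c - 0.3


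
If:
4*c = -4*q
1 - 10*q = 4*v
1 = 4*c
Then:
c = 1/4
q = -1/4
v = 7/8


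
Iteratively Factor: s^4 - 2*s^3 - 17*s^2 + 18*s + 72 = (s - 3)*(s^3 + s^2 - 14*s - 24) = (s - 4)*(s - 3)*(s^2 + 5*s + 6) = (s - 4)*(s - 3)*(s + 3)*(s + 2)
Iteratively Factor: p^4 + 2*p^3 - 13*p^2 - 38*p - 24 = (p + 1)*(p^3 + p^2 - 14*p - 24) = (p + 1)*(p + 3)*(p^2 - 2*p - 8) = (p - 4)*(p + 1)*(p + 3)*(p + 2)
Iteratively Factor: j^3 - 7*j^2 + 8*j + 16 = (j - 4)*(j^2 - 3*j - 4) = (j - 4)*(j + 1)*(j - 4)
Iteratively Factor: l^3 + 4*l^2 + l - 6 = (l + 2)*(l^2 + 2*l - 3) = (l - 1)*(l + 2)*(l + 3)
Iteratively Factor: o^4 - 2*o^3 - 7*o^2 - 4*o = (o + 1)*(o^3 - 3*o^2 - 4*o) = o*(o + 1)*(o^2 - 3*o - 4) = o*(o - 4)*(o + 1)*(o + 1)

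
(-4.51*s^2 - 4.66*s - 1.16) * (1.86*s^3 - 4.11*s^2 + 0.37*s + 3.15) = -8.3886*s^5 + 9.8685*s^4 + 15.3263*s^3 - 11.1631*s^2 - 15.1082*s - 3.654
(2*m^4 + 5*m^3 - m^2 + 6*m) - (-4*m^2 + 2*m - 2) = 2*m^4 + 5*m^3 + 3*m^2 + 4*m + 2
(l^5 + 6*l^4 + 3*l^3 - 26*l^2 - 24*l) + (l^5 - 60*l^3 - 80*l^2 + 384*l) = 2*l^5 + 6*l^4 - 57*l^3 - 106*l^2 + 360*l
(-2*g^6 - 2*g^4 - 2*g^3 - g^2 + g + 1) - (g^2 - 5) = -2*g^6 - 2*g^4 - 2*g^3 - 2*g^2 + g + 6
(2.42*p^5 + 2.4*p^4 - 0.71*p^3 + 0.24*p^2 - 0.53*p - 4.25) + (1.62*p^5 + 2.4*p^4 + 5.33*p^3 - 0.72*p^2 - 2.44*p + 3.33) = 4.04*p^5 + 4.8*p^4 + 4.62*p^3 - 0.48*p^2 - 2.97*p - 0.92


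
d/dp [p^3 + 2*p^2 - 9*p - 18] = 3*p^2 + 4*p - 9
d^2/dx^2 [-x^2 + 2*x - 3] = -2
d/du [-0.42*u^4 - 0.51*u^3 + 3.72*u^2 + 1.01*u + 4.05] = -1.68*u^3 - 1.53*u^2 + 7.44*u + 1.01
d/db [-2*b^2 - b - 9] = -4*b - 1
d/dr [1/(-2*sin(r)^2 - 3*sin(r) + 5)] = (4*sin(r) + 3)*cos(r)/(2*sin(r)^2 + 3*sin(r) - 5)^2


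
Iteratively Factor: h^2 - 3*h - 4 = (h + 1)*(h - 4)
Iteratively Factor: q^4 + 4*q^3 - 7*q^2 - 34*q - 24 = (q + 2)*(q^3 + 2*q^2 - 11*q - 12) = (q + 1)*(q + 2)*(q^2 + q - 12) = (q + 1)*(q + 2)*(q + 4)*(q - 3)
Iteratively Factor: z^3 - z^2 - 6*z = (z + 2)*(z^2 - 3*z) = (z - 3)*(z + 2)*(z)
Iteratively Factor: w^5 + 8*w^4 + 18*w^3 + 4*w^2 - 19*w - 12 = (w - 1)*(w^4 + 9*w^3 + 27*w^2 + 31*w + 12) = (w - 1)*(w + 1)*(w^3 + 8*w^2 + 19*w + 12) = (w - 1)*(w + 1)*(w + 3)*(w^2 + 5*w + 4) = (w - 1)*(w + 1)^2*(w + 3)*(w + 4)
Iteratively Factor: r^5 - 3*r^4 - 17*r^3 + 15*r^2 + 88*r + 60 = (r - 5)*(r^4 + 2*r^3 - 7*r^2 - 20*r - 12) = (r - 5)*(r + 2)*(r^3 - 7*r - 6) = (r - 5)*(r + 1)*(r + 2)*(r^2 - r - 6) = (r - 5)*(r + 1)*(r + 2)^2*(r - 3)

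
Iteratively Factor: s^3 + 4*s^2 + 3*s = (s)*(s^2 + 4*s + 3) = s*(s + 1)*(s + 3)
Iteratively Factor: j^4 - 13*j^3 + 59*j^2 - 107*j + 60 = (j - 1)*(j^3 - 12*j^2 + 47*j - 60) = (j - 5)*(j - 1)*(j^2 - 7*j + 12) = (j - 5)*(j - 4)*(j - 1)*(j - 3)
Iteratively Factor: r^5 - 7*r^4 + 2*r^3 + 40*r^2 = (r)*(r^4 - 7*r^3 + 2*r^2 + 40*r) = r*(r - 4)*(r^3 - 3*r^2 - 10*r) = r*(r - 4)*(r + 2)*(r^2 - 5*r) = r*(r - 5)*(r - 4)*(r + 2)*(r)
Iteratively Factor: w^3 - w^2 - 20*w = (w + 4)*(w^2 - 5*w) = (w - 5)*(w + 4)*(w)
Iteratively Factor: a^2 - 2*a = (a - 2)*(a)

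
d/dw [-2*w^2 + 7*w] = 7 - 4*w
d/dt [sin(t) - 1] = cos(t)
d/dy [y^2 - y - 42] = 2*y - 1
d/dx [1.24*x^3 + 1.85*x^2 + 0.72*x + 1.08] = 3.72*x^2 + 3.7*x + 0.72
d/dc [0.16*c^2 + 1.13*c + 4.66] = 0.32*c + 1.13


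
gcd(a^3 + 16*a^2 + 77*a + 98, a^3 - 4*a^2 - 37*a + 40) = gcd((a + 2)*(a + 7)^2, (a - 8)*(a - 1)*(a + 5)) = 1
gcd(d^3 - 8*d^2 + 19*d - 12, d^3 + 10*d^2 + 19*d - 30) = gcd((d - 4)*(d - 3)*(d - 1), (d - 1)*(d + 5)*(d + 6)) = d - 1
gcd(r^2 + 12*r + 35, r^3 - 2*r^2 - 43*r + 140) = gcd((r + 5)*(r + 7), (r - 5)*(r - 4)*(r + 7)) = r + 7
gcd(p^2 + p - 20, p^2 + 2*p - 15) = p + 5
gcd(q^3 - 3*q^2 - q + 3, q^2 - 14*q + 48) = 1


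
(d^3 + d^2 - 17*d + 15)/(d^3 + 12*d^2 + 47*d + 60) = (d^2 - 4*d + 3)/(d^2 + 7*d + 12)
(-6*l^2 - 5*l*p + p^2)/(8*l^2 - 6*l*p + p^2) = (-6*l^2 - 5*l*p + p^2)/(8*l^2 - 6*l*p + p^2)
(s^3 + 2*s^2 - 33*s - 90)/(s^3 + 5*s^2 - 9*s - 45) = (s - 6)/(s - 3)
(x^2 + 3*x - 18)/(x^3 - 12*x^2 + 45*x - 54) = (x + 6)/(x^2 - 9*x + 18)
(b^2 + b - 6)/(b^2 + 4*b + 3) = (b - 2)/(b + 1)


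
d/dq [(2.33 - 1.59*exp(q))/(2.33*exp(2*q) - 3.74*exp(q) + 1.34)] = (3.7047*exp(2*q) - 10.8578*exp(q) + 6.5836)*exp(q)/(5.4289*exp(4*q) - 17.4284*exp(3*q) + 20.232*exp(2*q) - 10.0232*exp(q) + 1.7956)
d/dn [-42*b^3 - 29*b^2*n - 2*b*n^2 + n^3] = -29*b^2 - 4*b*n + 3*n^2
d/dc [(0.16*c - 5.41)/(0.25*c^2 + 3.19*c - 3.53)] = (-0.04*c^2 + 2.705*c + 16.6931)/(0.0625*c^4 + 1.595*c^3 + 8.4111*c^2 - 22.5214*c + 12.4609)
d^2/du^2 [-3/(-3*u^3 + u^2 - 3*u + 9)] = 6*((1 - 9*u)*(3*u^3 - u^2 + 3*u - 9) + (9*u^2 - 2*u + 3)^2)/(3*u^3 - u^2 + 3*u - 9)^3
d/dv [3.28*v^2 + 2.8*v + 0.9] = 6.56*v + 2.8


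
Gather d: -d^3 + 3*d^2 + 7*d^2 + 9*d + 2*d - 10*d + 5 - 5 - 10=-d^3 + 10*d^2 + d - 10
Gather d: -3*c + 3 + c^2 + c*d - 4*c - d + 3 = c^2 - 7*c + d*(c - 1) + 6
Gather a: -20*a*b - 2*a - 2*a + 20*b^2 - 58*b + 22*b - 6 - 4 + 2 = a*(-20*b - 4) + 20*b^2 - 36*b - 8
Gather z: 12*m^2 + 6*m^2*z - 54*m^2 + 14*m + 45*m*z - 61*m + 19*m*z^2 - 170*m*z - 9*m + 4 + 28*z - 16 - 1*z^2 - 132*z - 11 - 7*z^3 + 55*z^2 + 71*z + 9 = -42*m^2 - 56*m - 7*z^3 + z^2*(19*m + 54) + z*(6*m^2 - 125*m - 33) - 14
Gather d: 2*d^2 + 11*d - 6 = 2*d^2 + 11*d - 6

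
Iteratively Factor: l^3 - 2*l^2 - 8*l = (l + 2)*(l^2 - 4*l) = (l - 4)*(l + 2)*(l)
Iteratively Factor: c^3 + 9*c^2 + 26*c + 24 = (c + 2)*(c^2 + 7*c + 12) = (c + 2)*(c + 4)*(c + 3)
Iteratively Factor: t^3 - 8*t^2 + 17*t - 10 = (t - 2)*(t^2 - 6*t + 5) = (t - 2)*(t - 1)*(t - 5)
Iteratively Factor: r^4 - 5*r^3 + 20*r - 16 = (r + 2)*(r^3 - 7*r^2 + 14*r - 8) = (r - 2)*(r + 2)*(r^2 - 5*r + 4) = (r - 2)*(r - 1)*(r + 2)*(r - 4)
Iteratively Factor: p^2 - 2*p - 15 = (p + 3)*(p - 5)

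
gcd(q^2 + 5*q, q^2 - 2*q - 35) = q + 5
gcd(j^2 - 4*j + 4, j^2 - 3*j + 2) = j - 2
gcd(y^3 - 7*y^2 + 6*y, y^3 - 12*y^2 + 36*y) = y^2 - 6*y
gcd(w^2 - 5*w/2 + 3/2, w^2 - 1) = w - 1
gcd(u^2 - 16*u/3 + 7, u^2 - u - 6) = u - 3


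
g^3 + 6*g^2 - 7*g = g*(g - 1)*(g + 7)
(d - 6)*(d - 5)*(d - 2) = d^3 - 13*d^2 + 52*d - 60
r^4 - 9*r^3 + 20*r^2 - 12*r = r*(r - 6)*(r - 2)*(r - 1)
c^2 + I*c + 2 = (c - I)*(c + 2*I)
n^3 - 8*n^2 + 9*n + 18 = (n - 6)*(n - 3)*(n + 1)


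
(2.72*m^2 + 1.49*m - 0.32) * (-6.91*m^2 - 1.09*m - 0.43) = -18.7952*m^4 - 13.2607*m^3 - 0.5825*m^2 - 0.2919*m + 0.1376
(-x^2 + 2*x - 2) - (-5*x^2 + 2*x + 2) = 4*x^2 - 4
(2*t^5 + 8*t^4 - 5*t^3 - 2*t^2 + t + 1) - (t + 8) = 2*t^5 + 8*t^4 - 5*t^3 - 2*t^2 - 7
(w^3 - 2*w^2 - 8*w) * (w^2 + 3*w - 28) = w^5 + w^4 - 42*w^3 + 32*w^2 + 224*w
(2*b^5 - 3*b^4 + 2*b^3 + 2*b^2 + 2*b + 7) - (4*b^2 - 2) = 2*b^5 - 3*b^4 + 2*b^3 - 2*b^2 + 2*b + 9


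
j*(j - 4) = j^2 - 4*j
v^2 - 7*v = v*(v - 7)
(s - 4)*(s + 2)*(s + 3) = s^3 + s^2 - 14*s - 24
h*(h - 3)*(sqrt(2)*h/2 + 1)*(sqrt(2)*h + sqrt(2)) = h^4 - 2*h^3 + sqrt(2)*h^3 - 3*h^2 - 2*sqrt(2)*h^2 - 3*sqrt(2)*h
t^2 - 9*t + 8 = (t - 8)*(t - 1)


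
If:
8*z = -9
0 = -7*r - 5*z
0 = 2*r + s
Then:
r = 45/56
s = -45/28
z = -9/8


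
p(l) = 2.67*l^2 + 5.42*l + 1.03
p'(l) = 5.34*l + 5.42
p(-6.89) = 90.44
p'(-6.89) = -31.37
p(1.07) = 9.89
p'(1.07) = 11.13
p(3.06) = 42.62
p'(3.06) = 21.76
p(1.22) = 11.62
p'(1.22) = 11.93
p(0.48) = 4.25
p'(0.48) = 7.98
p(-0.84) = -1.64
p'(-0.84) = 0.93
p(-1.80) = -0.08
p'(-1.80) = -4.19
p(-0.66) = -1.38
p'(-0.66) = 1.90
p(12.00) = 450.55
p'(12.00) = 69.50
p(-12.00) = 320.47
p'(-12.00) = -58.66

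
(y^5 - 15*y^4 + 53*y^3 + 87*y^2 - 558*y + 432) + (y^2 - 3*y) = y^5 - 15*y^4 + 53*y^3 + 88*y^2 - 561*y + 432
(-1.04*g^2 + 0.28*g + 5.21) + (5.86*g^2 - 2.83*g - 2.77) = 4.82*g^2 - 2.55*g + 2.44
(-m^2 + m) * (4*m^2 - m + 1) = -4*m^4 + 5*m^3 - 2*m^2 + m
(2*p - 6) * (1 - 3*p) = -6*p^2 + 20*p - 6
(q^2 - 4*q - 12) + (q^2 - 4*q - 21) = 2*q^2 - 8*q - 33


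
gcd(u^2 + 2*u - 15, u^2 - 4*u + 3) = u - 3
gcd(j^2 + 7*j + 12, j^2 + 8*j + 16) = j + 4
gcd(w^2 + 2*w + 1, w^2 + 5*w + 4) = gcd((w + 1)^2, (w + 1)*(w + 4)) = w + 1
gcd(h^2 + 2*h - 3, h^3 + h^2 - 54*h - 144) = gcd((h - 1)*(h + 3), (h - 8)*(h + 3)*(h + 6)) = h + 3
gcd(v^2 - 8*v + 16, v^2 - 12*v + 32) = v - 4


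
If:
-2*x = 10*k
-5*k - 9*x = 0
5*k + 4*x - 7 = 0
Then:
No Solution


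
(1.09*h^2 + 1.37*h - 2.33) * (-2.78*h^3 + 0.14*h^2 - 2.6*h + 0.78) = -3.0302*h^5 - 3.656*h^4 + 3.8352*h^3 - 3.038*h^2 + 7.1266*h - 1.8174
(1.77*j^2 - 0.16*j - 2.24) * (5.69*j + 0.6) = 10.0713*j^3 + 0.1516*j^2 - 12.8416*j - 1.344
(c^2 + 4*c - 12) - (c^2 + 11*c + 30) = -7*c - 42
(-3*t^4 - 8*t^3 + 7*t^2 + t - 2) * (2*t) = -6*t^5 - 16*t^4 + 14*t^3 + 2*t^2 - 4*t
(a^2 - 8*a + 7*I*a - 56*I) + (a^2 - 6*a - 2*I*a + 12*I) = 2*a^2 - 14*a + 5*I*a - 44*I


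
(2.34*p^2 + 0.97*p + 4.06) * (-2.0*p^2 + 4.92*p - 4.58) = -4.68*p^4 + 9.5728*p^3 - 14.0648*p^2 + 15.5326*p - 18.5948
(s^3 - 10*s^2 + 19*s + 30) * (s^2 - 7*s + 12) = s^5 - 17*s^4 + 101*s^3 - 223*s^2 + 18*s + 360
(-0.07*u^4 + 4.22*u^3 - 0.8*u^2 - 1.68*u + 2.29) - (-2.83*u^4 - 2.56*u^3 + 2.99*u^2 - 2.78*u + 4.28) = 2.76*u^4 + 6.78*u^3 - 3.79*u^2 + 1.1*u - 1.99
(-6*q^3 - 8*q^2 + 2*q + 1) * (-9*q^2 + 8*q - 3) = 54*q^5 + 24*q^4 - 64*q^3 + 31*q^2 + 2*q - 3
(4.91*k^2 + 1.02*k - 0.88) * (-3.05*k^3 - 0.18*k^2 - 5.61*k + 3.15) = -14.9755*k^5 - 3.9948*k^4 - 25.0447*k^3 + 9.9027*k^2 + 8.1498*k - 2.772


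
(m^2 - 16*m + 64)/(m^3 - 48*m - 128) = (m - 8)/(m^2 + 8*m + 16)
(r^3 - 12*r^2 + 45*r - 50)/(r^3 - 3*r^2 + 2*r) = (r^2 - 10*r + 25)/(r*(r - 1))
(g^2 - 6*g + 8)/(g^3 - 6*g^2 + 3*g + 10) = (g - 4)/(g^2 - 4*g - 5)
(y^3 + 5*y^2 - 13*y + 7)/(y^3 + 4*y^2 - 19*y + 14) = (y - 1)/(y - 2)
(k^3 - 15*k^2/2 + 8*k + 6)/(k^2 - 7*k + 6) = (k^2 - 3*k/2 - 1)/(k - 1)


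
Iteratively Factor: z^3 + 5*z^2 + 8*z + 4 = (z + 2)*(z^2 + 3*z + 2) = (z + 2)^2*(z + 1)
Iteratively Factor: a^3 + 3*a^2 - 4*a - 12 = (a + 2)*(a^2 + a - 6) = (a + 2)*(a + 3)*(a - 2)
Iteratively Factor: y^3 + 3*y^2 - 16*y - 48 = (y - 4)*(y^2 + 7*y + 12) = (y - 4)*(y + 3)*(y + 4)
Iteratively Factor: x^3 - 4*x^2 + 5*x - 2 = (x - 2)*(x^2 - 2*x + 1) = (x - 2)*(x - 1)*(x - 1)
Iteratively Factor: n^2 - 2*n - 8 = (n + 2)*(n - 4)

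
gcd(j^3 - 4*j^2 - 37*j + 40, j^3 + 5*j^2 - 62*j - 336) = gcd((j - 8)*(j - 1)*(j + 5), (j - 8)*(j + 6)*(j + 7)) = j - 8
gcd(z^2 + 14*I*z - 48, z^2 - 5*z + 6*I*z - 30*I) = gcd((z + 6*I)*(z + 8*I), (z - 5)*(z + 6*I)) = z + 6*I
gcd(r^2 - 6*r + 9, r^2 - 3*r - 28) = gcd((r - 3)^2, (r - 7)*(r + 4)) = 1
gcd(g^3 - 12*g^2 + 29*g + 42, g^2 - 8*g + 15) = 1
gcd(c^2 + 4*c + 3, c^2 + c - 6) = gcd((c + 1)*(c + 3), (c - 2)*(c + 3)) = c + 3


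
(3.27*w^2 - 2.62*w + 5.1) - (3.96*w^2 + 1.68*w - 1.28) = -0.69*w^2 - 4.3*w + 6.38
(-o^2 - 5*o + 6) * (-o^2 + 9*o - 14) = o^4 - 4*o^3 - 37*o^2 + 124*o - 84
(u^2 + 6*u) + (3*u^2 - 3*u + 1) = 4*u^2 + 3*u + 1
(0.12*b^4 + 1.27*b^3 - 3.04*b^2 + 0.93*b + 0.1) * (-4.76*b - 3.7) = -0.5712*b^5 - 6.4892*b^4 + 9.7714*b^3 + 6.8212*b^2 - 3.917*b - 0.37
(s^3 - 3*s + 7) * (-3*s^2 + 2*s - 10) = -3*s^5 + 2*s^4 - s^3 - 27*s^2 + 44*s - 70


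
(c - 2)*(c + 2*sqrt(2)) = c^2 - 2*c + 2*sqrt(2)*c - 4*sqrt(2)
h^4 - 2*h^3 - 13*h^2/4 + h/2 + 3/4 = (h - 3)*(h - 1/2)*(h + 1/2)*(h + 1)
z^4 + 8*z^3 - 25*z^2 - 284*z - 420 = (z - 6)*(z + 2)*(z + 5)*(z + 7)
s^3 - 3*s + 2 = (s - 1)^2*(s + 2)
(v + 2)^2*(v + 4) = v^3 + 8*v^2 + 20*v + 16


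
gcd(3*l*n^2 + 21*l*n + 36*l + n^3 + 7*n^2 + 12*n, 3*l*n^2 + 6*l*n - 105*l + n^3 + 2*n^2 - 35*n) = 3*l + n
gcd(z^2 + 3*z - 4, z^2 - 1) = z - 1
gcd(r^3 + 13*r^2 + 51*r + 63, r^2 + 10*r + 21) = r^2 + 10*r + 21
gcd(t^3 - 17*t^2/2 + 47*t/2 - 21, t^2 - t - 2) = t - 2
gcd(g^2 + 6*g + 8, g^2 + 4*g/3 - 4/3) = g + 2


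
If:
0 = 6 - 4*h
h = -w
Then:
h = 3/2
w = -3/2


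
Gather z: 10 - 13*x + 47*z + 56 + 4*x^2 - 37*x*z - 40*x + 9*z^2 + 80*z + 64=4*x^2 - 53*x + 9*z^2 + z*(127 - 37*x) + 130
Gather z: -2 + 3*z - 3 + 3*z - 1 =6*z - 6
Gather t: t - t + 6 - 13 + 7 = 0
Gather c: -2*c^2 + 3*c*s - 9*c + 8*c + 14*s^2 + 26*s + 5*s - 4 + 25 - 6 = -2*c^2 + c*(3*s - 1) + 14*s^2 + 31*s + 15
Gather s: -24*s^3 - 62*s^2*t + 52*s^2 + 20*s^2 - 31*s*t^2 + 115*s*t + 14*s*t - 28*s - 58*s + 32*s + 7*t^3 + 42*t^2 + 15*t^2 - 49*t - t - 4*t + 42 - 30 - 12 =-24*s^3 + s^2*(72 - 62*t) + s*(-31*t^2 + 129*t - 54) + 7*t^3 + 57*t^2 - 54*t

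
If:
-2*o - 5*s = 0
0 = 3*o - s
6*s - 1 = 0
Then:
No Solution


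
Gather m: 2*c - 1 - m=2*c - m - 1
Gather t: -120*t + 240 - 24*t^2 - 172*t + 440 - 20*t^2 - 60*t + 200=-44*t^2 - 352*t + 880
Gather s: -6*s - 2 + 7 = 5 - 6*s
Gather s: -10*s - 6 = -10*s - 6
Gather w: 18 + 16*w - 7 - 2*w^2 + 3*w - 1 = -2*w^2 + 19*w + 10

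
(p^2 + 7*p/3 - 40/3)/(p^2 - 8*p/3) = (p + 5)/p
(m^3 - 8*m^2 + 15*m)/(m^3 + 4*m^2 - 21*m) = (m - 5)/(m + 7)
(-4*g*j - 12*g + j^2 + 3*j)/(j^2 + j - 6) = (-4*g + j)/(j - 2)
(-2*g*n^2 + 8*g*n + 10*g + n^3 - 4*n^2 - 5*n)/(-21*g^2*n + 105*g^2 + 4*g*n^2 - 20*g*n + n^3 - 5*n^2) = (2*g*n + 2*g - n^2 - n)/(21*g^2 - 4*g*n - n^2)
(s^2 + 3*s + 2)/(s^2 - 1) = (s + 2)/(s - 1)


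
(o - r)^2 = o^2 - 2*o*r + r^2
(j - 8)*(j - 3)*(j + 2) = j^3 - 9*j^2 + 2*j + 48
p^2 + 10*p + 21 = (p + 3)*(p + 7)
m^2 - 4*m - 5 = (m - 5)*(m + 1)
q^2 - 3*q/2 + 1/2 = (q - 1)*(q - 1/2)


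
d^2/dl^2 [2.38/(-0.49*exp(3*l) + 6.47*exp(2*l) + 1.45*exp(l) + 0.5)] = (2.38*(-2.94*exp(2*l) + 25.88*exp(l) + 2.9)*(-1.47*exp(2*l) + 12.94*exp(l) + 1.45)*exp(l) + (10.4958*exp(2*l) - 61.5944*exp(l) - 3.451)*(-0.49*exp(3*l) + 6.47*exp(2*l) + 1.45*exp(l) + 0.5))*exp(l)/(-0.49*exp(3*l) + 6.47*exp(2*l) + 1.45*exp(l) + 0.5)^3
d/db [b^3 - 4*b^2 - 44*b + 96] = 3*b^2 - 8*b - 44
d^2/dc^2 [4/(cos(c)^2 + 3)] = 8*(-2*sin(c)^4 - 5*sin(c)^2 + 4)/(cos(c)^2 + 3)^3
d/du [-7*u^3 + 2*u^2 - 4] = u*(4 - 21*u)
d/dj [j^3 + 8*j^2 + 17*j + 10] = 3*j^2 + 16*j + 17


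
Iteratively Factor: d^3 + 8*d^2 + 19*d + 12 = (d + 3)*(d^2 + 5*d + 4) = (d + 3)*(d + 4)*(d + 1)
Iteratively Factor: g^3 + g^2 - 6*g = (g + 3)*(g^2 - 2*g) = (g - 2)*(g + 3)*(g)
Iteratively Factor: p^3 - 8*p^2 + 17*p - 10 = (p - 1)*(p^2 - 7*p + 10) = (p - 2)*(p - 1)*(p - 5)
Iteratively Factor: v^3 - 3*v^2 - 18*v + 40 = (v - 2)*(v^2 - v - 20) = (v - 5)*(v - 2)*(v + 4)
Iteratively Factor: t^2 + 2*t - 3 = (t + 3)*(t - 1)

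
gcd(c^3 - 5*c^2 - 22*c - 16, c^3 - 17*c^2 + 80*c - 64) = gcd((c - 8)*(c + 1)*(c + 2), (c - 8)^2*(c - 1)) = c - 8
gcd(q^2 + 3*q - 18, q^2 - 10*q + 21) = q - 3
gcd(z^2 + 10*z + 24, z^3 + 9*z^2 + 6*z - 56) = z + 4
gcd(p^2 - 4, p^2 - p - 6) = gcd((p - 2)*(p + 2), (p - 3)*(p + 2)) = p + 2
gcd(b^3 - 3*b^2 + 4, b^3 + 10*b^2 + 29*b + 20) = b + 1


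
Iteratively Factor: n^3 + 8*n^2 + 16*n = (n + 4)*(n^2 + 4*n) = n*(n + 4)*(n + 4)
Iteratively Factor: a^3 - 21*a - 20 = (a + 4)*(a^2 - 4*a - 5) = (a - 5)*(a + 4)*(a + 1)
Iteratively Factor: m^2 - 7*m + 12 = (m - 3)*(m - 4)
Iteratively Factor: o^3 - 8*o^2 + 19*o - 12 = (o - 4)*(o^2 - 4*o + 3) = (o - 4)*(o - 3)*(o - 1)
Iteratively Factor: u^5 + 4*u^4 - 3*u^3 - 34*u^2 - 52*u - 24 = (u + 2)*(u^4 + 2*u^3 - 7*u^2 - 20*u - 12) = (u + 2)^2*(u^3 - 7*u - 6) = (u + 1)*(u + 2)^2*(u^2 - u - 6) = (u + 1)*(u + 2)^3*(u - 3)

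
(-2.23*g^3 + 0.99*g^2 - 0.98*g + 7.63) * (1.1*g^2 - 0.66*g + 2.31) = -2.453*g^5 + 2.5608*g^4 - 6.8827*g^3 + 11.3267*g^2 - 7.2996*g + 17.6253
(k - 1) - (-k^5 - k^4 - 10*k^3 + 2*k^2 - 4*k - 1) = k^5 + k^4 + 10*k^3 - 2*k^2 + 5*k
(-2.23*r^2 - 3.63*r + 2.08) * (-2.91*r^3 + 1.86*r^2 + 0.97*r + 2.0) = 6.4893*r^5 + 6.4155*r^4 - 14.9677*r^3 - 4.1123*r^2 - 5.2424*r + 4.16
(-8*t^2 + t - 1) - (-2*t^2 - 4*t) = -6*t^2 + 5*t - 1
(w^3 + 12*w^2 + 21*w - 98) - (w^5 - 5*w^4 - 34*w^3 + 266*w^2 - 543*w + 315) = -w^5 + 5*w^4 + 35*w^3 - 254*w^2 + 564*w - 413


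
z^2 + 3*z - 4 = (z - 1)*(z + 4)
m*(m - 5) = m^2 - 5*m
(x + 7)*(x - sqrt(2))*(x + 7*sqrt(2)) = x^3 + 7*x^2 + 6*sqrt(2)*x^2 - 14*x + 42*sqrt(2)*x - 98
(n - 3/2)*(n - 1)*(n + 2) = n^3 - n^2/2 - 7*n/2 + 3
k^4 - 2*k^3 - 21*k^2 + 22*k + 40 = (k - 5)*(k - 2)*(k + 1)*(k + 4)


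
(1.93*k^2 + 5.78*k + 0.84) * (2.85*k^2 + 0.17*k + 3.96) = 5.5005*k^4 + 16.8011*k^3 + 11.0194*k^2 + 23.0316*k + 3.3264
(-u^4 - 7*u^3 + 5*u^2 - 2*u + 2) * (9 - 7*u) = 7*u^5 + 40*u^4 - 98*u^3 + 59*u^2 - 32*u + 18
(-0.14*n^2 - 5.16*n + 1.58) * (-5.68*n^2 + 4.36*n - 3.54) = 0.7952*n^4 + 28.6984*n^3 - 30.9764*n^2 + 25.1552*n - 5.5932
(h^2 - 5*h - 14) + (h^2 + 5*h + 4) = 2*h^2 - 10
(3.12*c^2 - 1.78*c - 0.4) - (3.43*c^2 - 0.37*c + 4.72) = -0.31*c^2 - 1.41*c - 5.12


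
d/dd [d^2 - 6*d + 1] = 2*d - 6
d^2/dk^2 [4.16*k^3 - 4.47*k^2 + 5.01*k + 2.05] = 24.96*k - 8.94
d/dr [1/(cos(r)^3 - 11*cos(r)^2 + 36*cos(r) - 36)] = (3*cos(r)^2 - 22*cos(r) + 36)*sin(r)/(cos(r)^3 - 11*cos(r)^2 + 36*cos(r) - 36)^2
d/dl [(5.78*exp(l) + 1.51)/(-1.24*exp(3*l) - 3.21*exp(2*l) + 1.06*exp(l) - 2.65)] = (14.3344*exp(3*l) + 24.171*exp(2*l) + 9.6942*exp(l) - 16.9176)*exp(l)/(1.5376*exp(6*l) + 7.9608*exp(5*l) + 7.6753*exp(4*l) - 0.2332*exp(3*l) + 18.1366*exp(2*l) - 5.618*exp(l) + 7.0225)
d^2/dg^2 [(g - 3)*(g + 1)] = 2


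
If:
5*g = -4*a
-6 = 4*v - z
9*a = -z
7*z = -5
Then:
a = 5/63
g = -4/63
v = -47/28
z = -5/7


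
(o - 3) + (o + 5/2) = 2*o - 1/2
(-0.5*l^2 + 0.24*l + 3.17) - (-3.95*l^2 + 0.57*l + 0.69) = 3.45*l^2 - 0.33*l + 2.48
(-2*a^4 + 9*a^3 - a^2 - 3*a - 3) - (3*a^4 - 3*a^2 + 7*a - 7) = -5*a^4 + 9*a^3 + 2*a^2 - 10*a + 4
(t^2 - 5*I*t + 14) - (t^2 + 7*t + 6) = -7*t - 5*I*t + 8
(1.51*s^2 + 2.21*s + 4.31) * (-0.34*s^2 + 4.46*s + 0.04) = -0.5134*s^4 + 5.9832*s^3 + 8.4516*s^2 + 19.311*s + 0.1724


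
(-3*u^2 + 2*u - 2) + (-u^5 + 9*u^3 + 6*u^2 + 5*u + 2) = -u^5 + 9*u^3 + 3*u^2 + 7*u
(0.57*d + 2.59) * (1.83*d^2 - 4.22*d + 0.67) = 1.0431*d^3 + 2.3343*d^2 - 10.5479*d + 1.7353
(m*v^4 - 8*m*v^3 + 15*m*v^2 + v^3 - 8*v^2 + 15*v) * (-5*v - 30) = -5*m*v^5 + 10*m*v^4 + 165*m*v^3 - 450*m*v^2 - 5*v^4 + 10*v^3 + 165*v^2 - 450*v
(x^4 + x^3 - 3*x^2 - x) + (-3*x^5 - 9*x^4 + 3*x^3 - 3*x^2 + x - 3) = -3*x^5 - 8*x^4 + 4*x^3 - 6*x^2 - 3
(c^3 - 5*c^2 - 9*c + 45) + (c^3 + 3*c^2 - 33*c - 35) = 2*c^3 - 2*c^2 - 42*c + 10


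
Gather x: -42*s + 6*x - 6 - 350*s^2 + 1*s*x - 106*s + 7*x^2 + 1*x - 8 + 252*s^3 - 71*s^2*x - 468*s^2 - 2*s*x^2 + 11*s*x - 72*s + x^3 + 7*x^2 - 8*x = 252*s^3 - 818*s^2 - 220*s + x^3 + x^2*(14 - 2*s) + x*(-71*s^2 + 12*s - 1) - 14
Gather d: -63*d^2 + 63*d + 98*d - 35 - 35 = -63*d^2 + 161*d - 70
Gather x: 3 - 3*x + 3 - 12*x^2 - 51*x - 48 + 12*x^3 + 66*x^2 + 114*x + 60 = 12*x^3 + 54*x^2 + 60*x + 18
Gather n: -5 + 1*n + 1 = n - 4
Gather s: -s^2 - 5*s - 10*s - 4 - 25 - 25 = -s^2 - 15*s - 54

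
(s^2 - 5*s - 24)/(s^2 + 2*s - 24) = (s^2 - 5*s - 24)/(s^2 + 2*s - 24)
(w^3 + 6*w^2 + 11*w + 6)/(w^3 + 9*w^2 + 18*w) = (w^2 + 3*w + 2)/(w*(w + 6))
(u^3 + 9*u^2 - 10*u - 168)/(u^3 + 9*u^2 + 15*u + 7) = (u^2 + 2*u - 24)/(u^2 + 2*u + 1)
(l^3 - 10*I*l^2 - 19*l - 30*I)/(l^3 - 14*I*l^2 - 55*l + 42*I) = (l^2 - 4*I*l + 5)/(l^2 - 8*I*l - 7)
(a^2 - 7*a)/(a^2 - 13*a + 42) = a/(a - 6)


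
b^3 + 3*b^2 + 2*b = b*(b + 1)*(b + 2)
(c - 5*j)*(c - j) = c^2 - 6*c*j + 5*j^2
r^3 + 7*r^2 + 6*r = r*(r + 1)*(r + 6)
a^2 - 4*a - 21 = (a - 7)*(a + 3)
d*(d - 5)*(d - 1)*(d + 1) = d^4 - 5*d^3 - d^2 + 5*d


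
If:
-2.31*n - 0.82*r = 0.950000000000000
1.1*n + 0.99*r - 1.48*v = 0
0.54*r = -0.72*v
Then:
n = -0.51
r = 0.26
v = -0.20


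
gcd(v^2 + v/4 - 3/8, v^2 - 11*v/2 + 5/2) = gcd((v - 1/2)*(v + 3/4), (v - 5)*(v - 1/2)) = v - 1/2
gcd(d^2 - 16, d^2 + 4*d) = d + 4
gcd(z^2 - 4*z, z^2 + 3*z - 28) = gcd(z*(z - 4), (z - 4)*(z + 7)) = z - 4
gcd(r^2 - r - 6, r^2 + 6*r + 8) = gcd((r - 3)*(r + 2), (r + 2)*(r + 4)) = r + 2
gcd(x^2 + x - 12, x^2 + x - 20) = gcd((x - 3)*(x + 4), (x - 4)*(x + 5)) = 1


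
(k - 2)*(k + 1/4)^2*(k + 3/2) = k^4 - 51*k^2/16 - 49*k/32 - 3/16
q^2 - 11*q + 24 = (q - 8)*(q - 3)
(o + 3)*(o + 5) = o^2 + 8*o + 15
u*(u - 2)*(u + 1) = u^3 - u^2 - 2*u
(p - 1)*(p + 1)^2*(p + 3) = p^4 + 4*p^3 + 2*p^2 - 4*p - 3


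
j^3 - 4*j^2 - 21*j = j*(j - 7)*(j + 3)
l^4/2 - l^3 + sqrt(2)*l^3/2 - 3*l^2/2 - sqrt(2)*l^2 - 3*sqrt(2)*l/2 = l*(l/2 + sqrt(2)/2)*(l - 3)*(l + 1)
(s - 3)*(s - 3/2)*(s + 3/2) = s^3 - 3*s^2 - 9*s/4 + 27/4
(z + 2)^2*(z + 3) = z^3 + 7*z^2 + 16*z + 12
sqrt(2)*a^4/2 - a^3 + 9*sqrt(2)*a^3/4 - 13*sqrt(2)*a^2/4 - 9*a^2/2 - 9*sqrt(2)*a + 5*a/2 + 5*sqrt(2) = (a - 1/2)*(a + 5)*(a - 2*sqrt(2))*(sqrt(2)*a/2 + 1)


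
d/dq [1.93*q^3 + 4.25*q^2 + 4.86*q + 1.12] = 5.79*q^2 + 8.5*q + 4.86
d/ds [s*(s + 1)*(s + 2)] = 3*s^2 + 6*s + 2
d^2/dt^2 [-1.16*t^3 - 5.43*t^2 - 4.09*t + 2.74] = -6.96*t - 10.86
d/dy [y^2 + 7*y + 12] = 2*y + 7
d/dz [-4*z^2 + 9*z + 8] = 9 - 8*z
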